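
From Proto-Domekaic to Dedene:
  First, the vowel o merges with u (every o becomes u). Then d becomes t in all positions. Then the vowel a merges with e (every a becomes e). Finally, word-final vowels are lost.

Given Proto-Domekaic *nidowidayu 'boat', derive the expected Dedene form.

nituwitey

Dedene: start from *nidowidayu.
  rule 1 (vowel merger): nidowidayu → niduwidayu
  rule 2 (unconditioned shift): niduwidayu → nituwitayu
  rule 3 (vowel merger): nituwitayu → nituwiteyu
  rule 4 (apocope): nituwiteyu → nituwitey
  ⇒ Dedene nituwitey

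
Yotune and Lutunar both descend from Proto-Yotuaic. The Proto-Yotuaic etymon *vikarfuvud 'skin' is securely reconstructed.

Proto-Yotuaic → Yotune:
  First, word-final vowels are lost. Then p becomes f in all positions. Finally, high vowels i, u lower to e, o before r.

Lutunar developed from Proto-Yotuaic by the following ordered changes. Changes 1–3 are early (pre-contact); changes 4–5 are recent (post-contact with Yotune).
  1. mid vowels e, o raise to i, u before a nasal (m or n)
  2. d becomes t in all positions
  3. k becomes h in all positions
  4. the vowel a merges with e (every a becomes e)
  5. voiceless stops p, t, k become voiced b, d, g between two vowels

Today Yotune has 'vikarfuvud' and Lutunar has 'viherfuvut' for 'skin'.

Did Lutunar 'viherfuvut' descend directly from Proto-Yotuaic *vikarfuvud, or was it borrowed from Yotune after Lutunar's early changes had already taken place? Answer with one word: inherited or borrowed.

If inherited, *vikarfuvud would pass through all of Lutunar's changes:
Lutunar: *vikarfuvud > vikarfuvut > viharfuvut > viherfuvut  (by unconditioned shift, unconditioned shift, vowel merger)
If borrowed from Yotune 'vikarfuvud' after the early changes, it would undergo only the recent ones:
  rule 4 (vowel merger): vikarfuvud → vikerfuvud
  rule 5 (intervocalic voicing): vikerfuvud → vigerfuvud
  ⇒ as a loan: vigerfuvud
Lutunar 'viherfuvut' matches the inherited outcome exactly, so it is an inherited cognate, not a loan.

inherited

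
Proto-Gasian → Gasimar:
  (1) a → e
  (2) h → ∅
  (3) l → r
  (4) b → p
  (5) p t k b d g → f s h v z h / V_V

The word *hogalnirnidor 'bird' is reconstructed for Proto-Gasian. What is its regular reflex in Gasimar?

ohernirnizor

Gasimar: *hogalnirnidor
  hogalnirnidor → hogelnirnidor   [vowel merger]
  hogelnirnidor → ogelnirnidor   [h-loss]
  ogelnirnidor → ogernirnidor   [unconditioned shift]
  ogernirnidor (rule 4 does not apply)
  ogernirnidor → ohernirnizor   [intervocalic lenition]
  giving Gasimar ohernirnizor.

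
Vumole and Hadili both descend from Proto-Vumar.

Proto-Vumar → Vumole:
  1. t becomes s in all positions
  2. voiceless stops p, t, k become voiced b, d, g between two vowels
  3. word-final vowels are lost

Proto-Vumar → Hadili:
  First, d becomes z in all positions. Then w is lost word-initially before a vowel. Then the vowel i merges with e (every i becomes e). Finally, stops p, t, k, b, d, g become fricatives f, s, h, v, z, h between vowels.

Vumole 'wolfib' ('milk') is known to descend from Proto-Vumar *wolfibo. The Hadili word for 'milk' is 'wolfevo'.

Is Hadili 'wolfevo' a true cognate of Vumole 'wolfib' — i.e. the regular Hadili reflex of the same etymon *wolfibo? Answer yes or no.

no

Derive the expected Hadili reflex of *wolfibo:
Hadili: *wolfibo > olfibo > olfebo > olfevo  (by glide loss, vowel merger, intervocalic lenition)
The regular Hadili reflex would be 'olfevo', but the attested form is 'wolfevo'. The correspondence is irregular, so they are not cognates (the Hadili form has a different source).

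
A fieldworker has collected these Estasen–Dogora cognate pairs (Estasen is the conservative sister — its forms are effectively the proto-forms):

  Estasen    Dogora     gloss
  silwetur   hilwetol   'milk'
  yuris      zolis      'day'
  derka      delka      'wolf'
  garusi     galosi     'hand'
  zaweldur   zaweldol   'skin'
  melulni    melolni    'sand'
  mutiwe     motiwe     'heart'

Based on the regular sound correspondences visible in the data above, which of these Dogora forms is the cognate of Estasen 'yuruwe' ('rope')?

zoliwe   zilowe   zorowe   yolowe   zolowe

yuris ~ zolis — Estasen y corresponds to Dogora z word-initially before a back vowel.
silwetur ~ hilwetol, yuris ~ zolis — Estasen u corresponds to Dogora o after a consonant, before r.
garusi ~ galosi — Estasen r corresponds to Dogora l between vowels (before a back vowel).
garusi ~ galosi, melulni ~ melolni — Estasen u corresponds to Dogora o after a consonant, before a consonant other than r, m, n, p, b, f, v.
Applying these to Estasen 'yuruwe':
  yuruwe → zuruwe   (y→z word-initially before a back vowel)
  zuruwe → zoruwe   (u→o after a consonant, before r)
  zoruwe → zoluwe   (r→l between vowels (before a back vowel))
  zoluwe → zolowe   (u→o after a consonant, before a consonant other than r, m, n, p, b, f, v)
So the Dogora cognate is 'zolowe'.

zolowe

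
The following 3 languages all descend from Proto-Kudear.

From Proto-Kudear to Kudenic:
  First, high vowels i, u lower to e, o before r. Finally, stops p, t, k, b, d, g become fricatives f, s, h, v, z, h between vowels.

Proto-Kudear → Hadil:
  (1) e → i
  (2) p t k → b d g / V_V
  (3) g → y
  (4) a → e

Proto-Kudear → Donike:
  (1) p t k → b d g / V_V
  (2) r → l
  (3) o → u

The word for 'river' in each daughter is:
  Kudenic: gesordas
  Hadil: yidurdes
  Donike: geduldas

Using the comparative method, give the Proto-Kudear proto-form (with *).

*geturdas

Position 5: Kudenic has r, Hadil has r, Donike has l. Kudenic preserves r here (none of its changes turn any other segment into r), so the proto-segment is *r.
Position 4: Kudenic has o, Hadil has u, Donike has u. Hadil preserves u here (none of its changes turn any other segment into u), so the proto-segment is *u.
Position 2: Kudenic has e, Hadil has i, Donike has e. Donike preserves e here (none of its changes turn any other segment into e), so the proto-segment is *e.
Continuing position by position gives *geturdas; check it forward:
Kudenic: start from *geturdas.
  rule 1 (pre-rhotic lowering): geturdas → getordas
  rule 2 (intervocalic lenition): getordas → gesordas
  ⇒ Kudenic gesordas
Hadil: *geturdas > giturdas > gidurdas > yidurdas > yidurdes  (by vowel merger, intervocalic voicing, unconditioned shift, vowel merger)
Donike: *geturdas
  geturdas → gedurdas   [intervocalic voicing]
  gedurdas → geduldas   [unconditioned shift]
  geduldas (rule 3 does not apply)
  giving Donike geduldas.
*geturdas is the unique common source.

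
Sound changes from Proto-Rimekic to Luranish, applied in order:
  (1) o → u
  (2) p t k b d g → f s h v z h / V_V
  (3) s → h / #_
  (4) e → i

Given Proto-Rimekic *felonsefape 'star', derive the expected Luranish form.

filunsifafi

Luranish: *felonsefape
  felonsefape → felunsefape   [vowel merger]
  felunsefape → felunsefafe   [intervocalic lenition]
  felunsefafe (rule 3 does not apply)
  felunsefafe → filunsifafi   [vowel merger]
  giving Luranish filunsifafi.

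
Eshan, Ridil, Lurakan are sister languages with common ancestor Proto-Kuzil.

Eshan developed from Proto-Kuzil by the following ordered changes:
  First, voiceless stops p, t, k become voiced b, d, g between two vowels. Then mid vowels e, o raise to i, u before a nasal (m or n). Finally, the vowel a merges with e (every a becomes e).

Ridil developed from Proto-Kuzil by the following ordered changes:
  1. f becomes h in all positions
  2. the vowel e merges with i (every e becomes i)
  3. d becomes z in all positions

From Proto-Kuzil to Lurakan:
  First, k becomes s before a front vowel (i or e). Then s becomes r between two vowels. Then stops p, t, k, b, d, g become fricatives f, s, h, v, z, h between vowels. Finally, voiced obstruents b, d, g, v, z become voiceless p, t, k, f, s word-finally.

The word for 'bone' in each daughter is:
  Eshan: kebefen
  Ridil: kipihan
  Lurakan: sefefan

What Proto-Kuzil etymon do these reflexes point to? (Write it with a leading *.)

Position 1: Eshan has k, Ridil has k, Lurakan has s. Eshan preserves k here (none of its changes turn any other segment into k), so the proto-segment is *k.
Position 2: Eshan has e, Ridil has i, Lurakan has e. Lurakan preserves e here (none of its changes turn any other segment into e), so the proto-segment is *e.
Position 3: Eshan has b, Ridil has p, Lurakan has f. Ridil preserves p here (none of its changes turn any other segment into p), so the proto-segment is *p.
Continuing position by position gives *kepefan; check it forward:
Eshan: *kepefan > kebefan > kebefen  (by intervocalic voicing, vowel merger)
Ridil: *kepefan
  kepefan → kepehan   [unconditioned shift]
  kepehan → kipihan   [vowel merger]
  kipihan (rule 3 does not apply)
  giving Ridil kipihan.
Lurakan: start from *kepefan.
  rule 1 (palatalisation): kepefan → sepefan
  rule 2: no change — sepefan
  rule 3 (intervocalic lenition): sepefan → sefefan
  rule 4: no change — sefefan
  ⇒ Lurakan sefefan
No other proto-form is consistent with every reflex, so the reconstruction is *kepefan.

*kepefan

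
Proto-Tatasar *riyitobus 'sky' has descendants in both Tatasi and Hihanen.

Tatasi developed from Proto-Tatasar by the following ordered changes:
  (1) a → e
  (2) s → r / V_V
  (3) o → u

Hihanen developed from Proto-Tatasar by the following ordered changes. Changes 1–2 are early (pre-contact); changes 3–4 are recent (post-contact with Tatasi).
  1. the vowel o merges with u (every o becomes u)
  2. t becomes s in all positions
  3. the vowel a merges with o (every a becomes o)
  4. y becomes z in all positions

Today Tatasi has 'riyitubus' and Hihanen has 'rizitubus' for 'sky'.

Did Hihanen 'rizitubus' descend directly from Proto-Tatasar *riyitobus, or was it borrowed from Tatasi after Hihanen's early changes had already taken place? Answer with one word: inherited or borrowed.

borrowed

If inherited, *riyitobus would pass through all of Hihanen's changes:
Hihanen: *riyitobus > riyitubus > riyisubus > rizisubus  (by vowel merger, unconditioned shift, unconditioned shift)
If borrowed from Tatasi 'riyitubus' after the early changes, it would undergo only the recent ones:
  rule 3 (vowel merger): no change (riyitubus)
  rule 4 (unconditioned shift): riyitubus → rizitubus
  ⇒ as a loan: rizitubus
Hihanen 'rizitubus' matches the loan outcome 'rizitubus', not the inherited 'rizisubus' — it skipped the early Hihanen changes, so it was borrowed from Tatasi.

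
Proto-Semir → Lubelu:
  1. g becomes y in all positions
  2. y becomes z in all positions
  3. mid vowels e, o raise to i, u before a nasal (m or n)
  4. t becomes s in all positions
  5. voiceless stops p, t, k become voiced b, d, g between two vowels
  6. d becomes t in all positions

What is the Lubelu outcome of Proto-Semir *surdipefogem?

surtibefozim

Lubelu: *surdipefogem > surdipefoyem > surdipefozem > surdipefozim > surdibefozim > surtibefozim  (by unconditioned shift, unconditioned shift, pre-nasal raising, intervocalic voicing, unconditioned shift)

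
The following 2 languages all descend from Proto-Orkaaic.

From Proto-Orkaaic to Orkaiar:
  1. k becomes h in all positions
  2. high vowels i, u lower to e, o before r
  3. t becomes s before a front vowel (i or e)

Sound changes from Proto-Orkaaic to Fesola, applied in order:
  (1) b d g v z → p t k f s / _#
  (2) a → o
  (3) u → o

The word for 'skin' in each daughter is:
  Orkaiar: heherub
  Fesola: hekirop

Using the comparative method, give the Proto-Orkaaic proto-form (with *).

*hekirub

Position 7: Orkaiar has b, Fesola has p. Orkaiar preserves b here (none of its changes turn any other segment into b), so the proto-segment is *b.
Position 6: Orkaiar has u, Fesola has o. Orkaiar preserves u here (none of its changes turn any other segment into u), so the proto-segment is *u.
Position 3: Orkaiar has h, Fesola has k. Taking the neighbouring segments as reconstructed: Orkaiar h could go back to *k or *h; Fesola k can only go back to *k — the one source consistent with every daughter is *k.
This points to *hekirub. Verify forward in each daughter:
Orkaiar: *hekirub > hehirub > heherub  (by unconditioned shift, pre-rhotic lowering)
Fesola: *hekirub
  hekirub → hekirup   [final devoicing]
  hekirup (rule 2 does not apply)
  hekirup → hekirop   [vowel merger]
  giving Fesola hekirop.
Only *hekirub yields all of Orkaiar heherub, Fesola hekirop.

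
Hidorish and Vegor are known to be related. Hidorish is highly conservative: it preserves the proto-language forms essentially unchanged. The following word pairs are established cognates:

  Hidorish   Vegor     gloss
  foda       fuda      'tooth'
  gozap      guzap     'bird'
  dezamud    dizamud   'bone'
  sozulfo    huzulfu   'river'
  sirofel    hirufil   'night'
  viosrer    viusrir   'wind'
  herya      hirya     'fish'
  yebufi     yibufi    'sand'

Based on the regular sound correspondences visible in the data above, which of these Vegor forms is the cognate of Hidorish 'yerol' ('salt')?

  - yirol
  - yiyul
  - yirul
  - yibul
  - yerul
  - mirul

yirul

viosrer ~ viusrir, herya ~ hirya — Hidorish e corresponds to Vegor i after a consonant, before r.
foda ~ fuda, gozap ~ guzap — Hidorish o corresponds to Vegor u after a consonant, before a consonant other than r, m, n, p, b, f, v.
Applying these to Hidorish 'yerol':
  yerol → yirol   (e→i after a consonant, before r)
  yirol → yirul   (o→u after a consonant, before a consonant other than r, m, n, p, b, f, v)
So the Vegor cognate is 'yirul'.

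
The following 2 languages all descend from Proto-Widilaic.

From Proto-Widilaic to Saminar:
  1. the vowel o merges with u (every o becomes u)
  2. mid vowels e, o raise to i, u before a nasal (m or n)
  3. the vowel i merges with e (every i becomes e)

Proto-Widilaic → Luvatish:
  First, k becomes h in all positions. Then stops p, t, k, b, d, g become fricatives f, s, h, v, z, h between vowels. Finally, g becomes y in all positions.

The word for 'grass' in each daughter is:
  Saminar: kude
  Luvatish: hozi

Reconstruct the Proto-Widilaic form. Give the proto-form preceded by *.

Position 2: Saminar has u, Luvatish has o. Luvatish preserves o here (none of its changes turn any other segment into o), so the proto-segment is *o.
Position 1: Saminar has k, Luvatish has h. Saminar preserves k here (none of its changes turn any other segment into k), so the proto-segment is *k.
Position 4: Saminar has e, Luvatish has i. Luvatish preserves i here (none of its changes turn any other segment into i), so the proto-segment is *i.
Continuing position by position gives *kodi; check it forward:
Saminar: start from *kodi.
  rule 1 (vowel merger): kodi → kudi
  rule 2: no change — kudi
  rule 3 (vowel merger): kudi → kude
  ⇒ Saminar kude
Luvatish: *kodi > hodi > hozi  (by unconditioned shift, intervocalic lenition)
Only *kodi yields all of Saminar kude, Luvatish hozi.

*kodi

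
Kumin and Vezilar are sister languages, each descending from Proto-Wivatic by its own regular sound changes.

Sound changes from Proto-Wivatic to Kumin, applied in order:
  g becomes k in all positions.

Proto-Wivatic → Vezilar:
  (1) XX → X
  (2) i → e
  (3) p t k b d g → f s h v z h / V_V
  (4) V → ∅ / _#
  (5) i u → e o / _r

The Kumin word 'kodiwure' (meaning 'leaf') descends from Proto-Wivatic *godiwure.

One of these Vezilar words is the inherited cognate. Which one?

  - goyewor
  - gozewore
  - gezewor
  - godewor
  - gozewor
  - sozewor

gozewor

Vezilar: *godiwure > godewure > gozewure > gozewur > gozewor  (by vowel merger, intervocalic lenition, apocope, pre-rhotic lowering)
Only 'gozewor' matches the regular Vezilar development of *godiwure.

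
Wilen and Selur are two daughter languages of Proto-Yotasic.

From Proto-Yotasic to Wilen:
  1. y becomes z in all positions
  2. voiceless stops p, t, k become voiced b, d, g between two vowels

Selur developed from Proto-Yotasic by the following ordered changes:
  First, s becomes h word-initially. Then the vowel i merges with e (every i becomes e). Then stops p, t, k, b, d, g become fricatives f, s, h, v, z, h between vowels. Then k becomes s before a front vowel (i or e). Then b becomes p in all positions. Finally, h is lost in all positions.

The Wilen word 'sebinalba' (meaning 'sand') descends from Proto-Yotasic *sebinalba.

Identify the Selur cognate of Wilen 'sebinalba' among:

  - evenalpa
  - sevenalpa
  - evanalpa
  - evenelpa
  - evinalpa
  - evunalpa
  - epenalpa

Selur: *sebinalba > hebinalba > hebenalba > hevenalba > hevenalpa > evenalpa  (by debuccalisation, vowel merger, intervocalic lenition, unconditioned shift, h-loss)
Only 'evenalpa' matches the regular Selur development of *sebinalba.

evenalpa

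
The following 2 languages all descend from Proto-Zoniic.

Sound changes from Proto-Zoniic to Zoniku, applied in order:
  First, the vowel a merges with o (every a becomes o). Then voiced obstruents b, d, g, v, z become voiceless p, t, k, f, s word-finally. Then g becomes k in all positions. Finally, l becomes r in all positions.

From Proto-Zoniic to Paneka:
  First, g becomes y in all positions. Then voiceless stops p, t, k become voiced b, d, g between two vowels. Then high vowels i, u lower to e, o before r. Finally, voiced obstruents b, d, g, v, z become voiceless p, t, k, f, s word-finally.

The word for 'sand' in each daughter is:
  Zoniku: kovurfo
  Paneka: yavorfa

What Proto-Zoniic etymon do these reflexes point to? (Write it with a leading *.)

*gavurfa

Position 7: Zoniku has o, Paneka has a. Paneka preserves a here (none of its changes turn any other segment into a), so the proto-segment is *a.
Position 4: Zoniku has u, Paneka has o. Zoniku preserves u here (none of its changes turn any other segment into u), so the proto-segment is *u.
Position 1: Zoniku has k, Paneka has y. Taking the neighbouring segments as reconstructed: Zoniku k could go back to *k or *g; Paneka y could go back to *g or *y — the one source consistent with every daughter is *g.
Verify the candidate proto-form against each daughter:
Zoniku: *gavurfa > govurfo > kovurfo  (by vowel merger, unconditioned shift)
Paneka: *gavurfa
  gavurfa → yavurfa   [unconditioned shift]
  yavurfa (rule 2 does not apply)
  yavurfa → yavorfa   [pre-rhotic lowering]
  yavorfa (rule 4 does not apply)
  giving Paneka yavorfa.
Only *gavurfa yields all of Zoniku kovurfo, Paneka yavorfa.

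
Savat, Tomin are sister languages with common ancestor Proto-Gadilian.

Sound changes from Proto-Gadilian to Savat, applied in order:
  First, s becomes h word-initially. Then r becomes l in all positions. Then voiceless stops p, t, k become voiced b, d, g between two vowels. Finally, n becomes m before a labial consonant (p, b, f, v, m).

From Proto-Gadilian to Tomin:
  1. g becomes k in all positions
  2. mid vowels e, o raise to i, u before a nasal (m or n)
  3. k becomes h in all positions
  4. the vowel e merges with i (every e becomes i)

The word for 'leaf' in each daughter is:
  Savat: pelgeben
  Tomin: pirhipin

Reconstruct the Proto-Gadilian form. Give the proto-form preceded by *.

Position 2: Savat has e, Tomin has i. Savat preserves e here (none of its changes turn any other segment into e), so the proto-segment is *e.
Position 3: Savat has l, Tomin has r. Tomin preserves r here (none of its changes turn any other segment into r), so the proto-segment is *r.
Position 5: Savat has e, Tomin has i. Savat preserves e here (none of its changes turn any other segment into e), so the proto-segment is *e.
Continuing position by position gives *pergepen; check it forward:
Savat: *pergepen
  pergepen (rule 1 does not apply)
  pergepen → pelgepen   [unconditioned shift]
  pelgepen → pelgeben   [intervocalic voicing]
  pelgeben (rule 4 does not apply)
  giving Savat pelgeben.
Tomin: *pergepen
  pergepen → perkepen   [unconditioned shift]
  perkepen → perkepin   [pre-nasal raising]
  perkepin → perhepin   [unconditioned shift]
  perhepin → pirhipin   [vowel merger]
  giving Tomin pirhipin.
*pergepen is the unique common source.

*pergepen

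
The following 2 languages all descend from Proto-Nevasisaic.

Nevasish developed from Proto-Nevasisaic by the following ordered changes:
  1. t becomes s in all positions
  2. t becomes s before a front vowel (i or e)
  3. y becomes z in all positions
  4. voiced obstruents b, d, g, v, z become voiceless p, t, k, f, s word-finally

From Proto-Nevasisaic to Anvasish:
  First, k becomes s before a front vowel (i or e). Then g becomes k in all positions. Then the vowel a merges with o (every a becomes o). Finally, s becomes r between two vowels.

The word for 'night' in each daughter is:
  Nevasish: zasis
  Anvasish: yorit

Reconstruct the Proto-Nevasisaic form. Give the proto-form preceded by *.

Position 3: Nevasish has s, Anvasish has r. Taking the neighbouring segments as reconstructed: Nevasish s could go back to *t or *s; Anvasish r could go back to *k or *s or *r — the one source consistent with every daughter is *s.
Position 2: Nevasish has a, Anvasish has o. Nevasish preserves a here (none of its changes turn any other segment into a), so the proto-segment is *a.
Position 1: Nevasish has z, Anvasish has y. Anvasish preserves y here (none of its changes turn any other segment into y), so the proto-segment is *y.
Verify the candidate proto-form against each daughter:
Nevasish: *yasit
  yasit → yasis   [unconditioned shift]
  yasis (rule 2 does not apply)
  yasis → zasis   [unconditioned shift]
  zasis (rule 4 does not apply)
  giving Nevasish zasis.
Anvasish: *yasit > yosit > yorit  (by vowel merger, rhotacism)
*yasit is the unique common source.

*yasit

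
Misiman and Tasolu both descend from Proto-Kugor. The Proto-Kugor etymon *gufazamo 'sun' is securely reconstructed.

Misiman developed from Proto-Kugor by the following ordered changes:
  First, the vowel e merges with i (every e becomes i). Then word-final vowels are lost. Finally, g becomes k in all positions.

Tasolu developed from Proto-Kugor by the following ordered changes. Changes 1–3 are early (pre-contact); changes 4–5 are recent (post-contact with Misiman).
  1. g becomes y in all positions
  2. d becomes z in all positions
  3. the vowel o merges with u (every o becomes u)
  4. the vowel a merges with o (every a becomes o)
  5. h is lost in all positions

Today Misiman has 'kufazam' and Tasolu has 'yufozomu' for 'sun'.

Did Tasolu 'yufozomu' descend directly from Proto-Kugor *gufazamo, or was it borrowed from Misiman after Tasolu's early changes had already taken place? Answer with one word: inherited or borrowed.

inherited

If inherited, *gufazamo would pass through all of Tasolu's changes:
Tasolu: *gufazamo
  gufazamo → yufazamo   [unconditioned shift]
  yufazamo (rule 2 does not apply)
  yufazamo → yufazamu   [vowel merger]
  yufazamu → yufozomu   [vowel merger]
  yufozomu (rule 5 does not apply)
  giving Tasolu yufozomu.
If borrowed from Misiman 'kufazam' after the early changes, it would undergo only the recent ones:
  rule 4 (vowel merger): kufazam → kufozom
  rule 5 (h-loss): no change (kufozom)
  ⇒ as a loan: kufozom
Tasolu 'yufozomu' matches the inherited outcome exactly, so it is an inherited cognate, not a loan.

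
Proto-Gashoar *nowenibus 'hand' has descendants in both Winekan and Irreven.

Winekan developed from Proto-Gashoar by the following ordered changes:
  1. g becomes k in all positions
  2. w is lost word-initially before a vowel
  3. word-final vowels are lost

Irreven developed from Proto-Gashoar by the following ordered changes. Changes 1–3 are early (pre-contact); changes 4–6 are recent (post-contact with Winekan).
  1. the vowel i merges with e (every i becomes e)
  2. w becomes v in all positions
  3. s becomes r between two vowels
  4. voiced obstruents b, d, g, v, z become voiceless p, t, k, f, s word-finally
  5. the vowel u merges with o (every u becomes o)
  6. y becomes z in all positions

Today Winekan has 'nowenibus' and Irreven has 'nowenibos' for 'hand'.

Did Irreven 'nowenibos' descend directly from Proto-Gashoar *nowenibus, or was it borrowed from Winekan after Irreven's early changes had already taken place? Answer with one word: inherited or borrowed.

If inherited, *nowenibus would pass through all of Irreven's changes:
Irreven: *nowenibus
  nowenibus → nowenebus   [vowel merger]
  nowenebus → novenebus   [unconditioned shift]
  novenebus (rule 3 does not apply)
  novenebus (rule 4 does not apply)
  novenebus → novenebos   [vowel merger]
  novenebos (rule 6 does not apply)
  giving Irreven novenebos.
If borrowed from Winekan 'nowenibus' after the early changes, it would undergo only the recent ones:
  rule 4 (final devoicing): no change (nowenibus)
  rule 5 (vowel merger): nowenibus → nowenibos
  rule 6 (unconditioned shift): no change (nowenibos)
  ⇒ as a loan: nowenibos
Irreven 'nowenibos' matches the loan outcome 'nowenibos', not the inherited 'novenebos' — it skipped the early Irreven changes, so it was borrowed from Winekan.

borrowed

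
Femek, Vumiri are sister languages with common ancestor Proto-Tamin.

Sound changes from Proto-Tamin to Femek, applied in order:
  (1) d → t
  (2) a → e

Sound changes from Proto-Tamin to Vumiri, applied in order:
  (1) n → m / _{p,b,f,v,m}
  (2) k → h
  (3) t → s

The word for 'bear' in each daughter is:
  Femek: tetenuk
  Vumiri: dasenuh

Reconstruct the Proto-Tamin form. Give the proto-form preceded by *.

Position 1: Femek has t, Vumiri has d. Vumiri preserves d here (none of its changes turn any other segment into d), so the proto-segment is *d.
Position 3: Femek has t, Vumiri has s. Taking the neighbouring segments as reconstructed: Femek t could go back to *t or *d; Vumiri s could go back to *t or *s — the one source consistent with every daughter is *t.
Continuing position by position gives *datenuk; check it forward:
Femek: *datenuk > tatenuk > tetenuk  (by unconditioned shift, vowel merger)
Vumiri: *datenuk
  datenuk (rule 1 does not apply)
  datenuk → datenuh   [unconditioned shift]
  datenuh → dasenuh   [unconditioned shift]
  giving Vumiri dasenuh.
No other proto-form is consistent with every reflex, so the reconstruction is *datenuk.

*datenuk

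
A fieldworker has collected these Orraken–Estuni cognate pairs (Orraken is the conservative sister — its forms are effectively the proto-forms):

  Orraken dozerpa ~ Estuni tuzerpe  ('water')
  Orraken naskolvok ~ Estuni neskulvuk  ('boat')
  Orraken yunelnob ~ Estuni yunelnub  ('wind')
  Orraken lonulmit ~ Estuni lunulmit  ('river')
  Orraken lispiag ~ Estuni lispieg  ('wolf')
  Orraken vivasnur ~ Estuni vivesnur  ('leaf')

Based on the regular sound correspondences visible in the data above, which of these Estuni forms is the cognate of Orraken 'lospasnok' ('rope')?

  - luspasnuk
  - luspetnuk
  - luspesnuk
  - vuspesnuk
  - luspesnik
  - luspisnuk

luspesnuk

dozerpa ~ tuzerpe, naskolvok ~ neskulvuk — Orraken o corresponds to Estuni u after a consonant, before a consonant other than r, m, n, p, b, f, v.
naskolvok ~ neskulvuk, vivasnur ~ vivesnur — Orraken a corresponds to Estuni e after a consonant, before a consonant other than r, m, n, p, b, f, v.
Applying these to Orraken 'lospasnok':
  lospasnok → luspasnok   (o→u after a consonant, before a consonant other than r, m, n, p, b, f, v)
  luspasnok → luspesnok   (a→e after a consonant, before a consonant other than r, m, n, p, b, f, v)
  luspesnok → luspesnuk   (o→u after a consonant, before a consonant other than r, m, n, p, b, f, v)
So the Estuni cognate is 'luspesnuk'.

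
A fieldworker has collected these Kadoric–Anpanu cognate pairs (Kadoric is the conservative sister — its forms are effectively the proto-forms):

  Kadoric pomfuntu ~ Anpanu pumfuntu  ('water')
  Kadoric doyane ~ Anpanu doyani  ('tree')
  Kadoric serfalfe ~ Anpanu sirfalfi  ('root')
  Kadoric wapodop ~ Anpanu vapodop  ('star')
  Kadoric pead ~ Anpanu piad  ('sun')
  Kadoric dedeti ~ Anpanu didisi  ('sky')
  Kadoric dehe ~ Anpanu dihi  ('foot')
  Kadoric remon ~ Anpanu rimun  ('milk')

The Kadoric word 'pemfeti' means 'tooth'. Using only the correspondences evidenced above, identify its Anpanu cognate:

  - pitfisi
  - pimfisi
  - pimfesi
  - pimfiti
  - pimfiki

remon ~ rimun — Kadoric e corresponds to Anpanu i after a consonant, before a nasal.
dedeti ~ didisi, dehe ~ dihi — Kadoric e corresponds to Anpanu i after a consonant, before a consonant other than r, m, n, p, b, f, v.
dedeti ~ didisi — Kadoric t corresponds to Anpanu s between vowels (before a front vowel).
Applying these to Kadoric 'pemfeti':
  pemfeti → pimfeti   (e→i after a consonant, before a nasal)
  pimfeti → pimfiti   (e→i after a consonant, before a consonant other than r, m, n, p, b, f, v)
  pimfiti → pimfisi   (t→s between vowels (before a front vowel))
So the Anpanu cognate is 'pimfisi'.

pimfisi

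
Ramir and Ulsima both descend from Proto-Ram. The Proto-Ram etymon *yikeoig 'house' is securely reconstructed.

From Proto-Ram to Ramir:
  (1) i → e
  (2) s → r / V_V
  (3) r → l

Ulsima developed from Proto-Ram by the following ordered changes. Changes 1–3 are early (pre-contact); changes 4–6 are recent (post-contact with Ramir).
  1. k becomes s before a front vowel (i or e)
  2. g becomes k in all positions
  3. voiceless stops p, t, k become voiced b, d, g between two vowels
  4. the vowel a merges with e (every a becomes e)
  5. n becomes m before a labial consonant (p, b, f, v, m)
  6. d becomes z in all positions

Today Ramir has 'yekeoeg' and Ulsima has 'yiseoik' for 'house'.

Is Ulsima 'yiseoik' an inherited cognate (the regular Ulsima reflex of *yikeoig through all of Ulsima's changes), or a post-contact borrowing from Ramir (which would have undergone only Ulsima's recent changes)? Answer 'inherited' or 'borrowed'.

If inherited, *yikeoig would pass through all of Ulsima's changes:
Ulsima: start from *yikeoig.
  rule 1 (palatalisation): yikeoig → yiseoig
  rule 2 (unconditioned shift): yiseoig → yiseoik
  rule 3: no change — yiseoik
  rule 4: no change — yiseoik
  rule 5: no change — yiseoik
  rule 6: no change — yiseoik
  ⇒ Ulsima yiseoik
If borrowed from Ramir 'yekeoeg' after the early changes, it would undergo only the recent ones:
  rule 4 (vowel merger): no change (yekeoeg)
  rule 5 (nasal place assimilation): no change (yekeoeg)
  rule 6 (unconditioned shift): no change (yekeoeg)
  ⇒ as a loan: yekeoeg
Ulsima 'yiseoik' matches the inherited outcome exactly, so it is an inherited cognate, not a loan.

inherited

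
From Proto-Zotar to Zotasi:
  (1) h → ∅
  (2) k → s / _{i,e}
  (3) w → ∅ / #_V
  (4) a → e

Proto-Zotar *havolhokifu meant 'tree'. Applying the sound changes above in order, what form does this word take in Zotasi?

evolosifu

Zotasi: start from *havolhokifu.
  rule 1 (h-loss): havolhokifu → avolokifu
  rule 2 (palatalisation): avolokifu → avolosifu
  rule 3: no change — avolosifu
  rule 4 (vowel merger): avolosifu → evolosifu
  ⇒ Zotasi evolosifu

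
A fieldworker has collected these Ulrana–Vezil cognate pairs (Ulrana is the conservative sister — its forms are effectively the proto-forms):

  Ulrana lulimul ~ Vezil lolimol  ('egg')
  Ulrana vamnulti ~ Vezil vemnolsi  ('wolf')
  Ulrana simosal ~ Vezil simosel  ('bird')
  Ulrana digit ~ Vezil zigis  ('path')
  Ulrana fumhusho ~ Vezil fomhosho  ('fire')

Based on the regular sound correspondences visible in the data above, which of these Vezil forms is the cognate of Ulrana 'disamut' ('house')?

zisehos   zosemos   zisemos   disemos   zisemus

digit ~ zigis — Ulrana d corresponds to Vezil z word-initially before a front vowel.
vamnulti ~ vemnolsi — Ulrana a corresponds to Vezil e after a consonant, before a nasal.
lulimul ~ lolimol, vamnulti ~ vemnolsi — Ulrana u corresponds to Vezil o after a consonant, before a consonant other than r, m, n, p, b, f, v.
digit ~ zigis — Ulrana t corresponds to Vezil s word-finally.
Applying these to Ulrana 'disamut':
  disamut → zisamut   (d→z word-initially before a front vowel)
  zisamut → zisemut   (a→e after a consonant, before a nasal)
  zisemut → zisemot   (u→o after a consonant, before a consonant other than r, m, n, p, b, f, v)
  zisemot → zisemos   (t→s word-finally)
So the Vezil cognate is 'zisemos'.

zisemos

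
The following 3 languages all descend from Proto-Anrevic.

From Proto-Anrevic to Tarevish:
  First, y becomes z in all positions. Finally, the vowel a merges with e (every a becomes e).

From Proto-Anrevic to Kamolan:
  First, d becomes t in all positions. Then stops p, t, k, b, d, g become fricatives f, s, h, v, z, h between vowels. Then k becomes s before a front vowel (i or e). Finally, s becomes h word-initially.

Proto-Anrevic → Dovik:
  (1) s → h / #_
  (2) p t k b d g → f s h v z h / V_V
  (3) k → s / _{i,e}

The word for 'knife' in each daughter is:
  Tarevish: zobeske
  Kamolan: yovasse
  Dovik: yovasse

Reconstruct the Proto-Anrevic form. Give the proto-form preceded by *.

*yobaske

Position 3: Tarevish has b, Kamolan has v, Dovik has v. Tarevish preserves b here (none of its changes turn any other segment into b), so the proto-segment is *b.
Position 1: Tarevish has z, Kamolan has y, Dovik has y. Kamolan preserves y here (none of its changes turn any other segment into y), so the proto-segment is *y.
Position 6: Tarevish has k, Kamolan has s, Dovik has s. Tarevish preserves k here (none of its changes turn any other segment into k), so the proto-segment is *k.
Verify the candidate proto-form against each daughter:
Tarevish: start from *yobaske.
  rule 1 (unconditioned shift): yobaske → zobaske
  rule 2 (vowel merger): zobaske → zobeske
  ⇒ Tarevish zobeske
Kamolan: *yobaske
  yobaske (rule 1 does not apply)
  yobaske → yovaske   [intervocalic lenition]
  yovaske → yovasse   [palatalisation]
  yovasse (rule 4 does not apply)
  giving Kamolan yovasse.
Dovik: *yobaske > yovaske > yovasse  (by intervocalic lenition, palatalisation)
Only *yobaske yields all of Tarevish zobeske, Kamolan yovasse, Dovik yovasse.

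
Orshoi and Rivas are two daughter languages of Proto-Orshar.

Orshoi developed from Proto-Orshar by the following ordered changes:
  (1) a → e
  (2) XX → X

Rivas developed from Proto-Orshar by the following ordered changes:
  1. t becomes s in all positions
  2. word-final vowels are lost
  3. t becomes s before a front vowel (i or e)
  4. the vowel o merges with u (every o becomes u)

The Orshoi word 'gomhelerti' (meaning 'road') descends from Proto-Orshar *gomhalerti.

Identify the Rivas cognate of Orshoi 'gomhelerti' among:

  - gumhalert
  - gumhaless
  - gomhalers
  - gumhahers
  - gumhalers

Rivas: *gomhalerti > gomhalersi > gomhalers > gumhalers  (by unconditioned shift, apocope, vowel merger)
Among the options, 'gumhalers' alone shows every Rivas change applied in order.

gumhalers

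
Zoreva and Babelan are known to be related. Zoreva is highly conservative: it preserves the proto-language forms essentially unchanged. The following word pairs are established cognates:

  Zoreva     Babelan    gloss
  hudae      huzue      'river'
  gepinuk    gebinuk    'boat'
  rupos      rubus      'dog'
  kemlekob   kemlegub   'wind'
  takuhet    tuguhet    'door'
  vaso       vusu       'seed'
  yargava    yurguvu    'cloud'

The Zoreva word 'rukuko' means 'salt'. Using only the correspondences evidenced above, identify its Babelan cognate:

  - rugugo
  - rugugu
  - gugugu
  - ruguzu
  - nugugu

takuhet ~ tuguhet — Zoreva k corresponds to Babelan g between vowels (before a back vowel).
kemlekob ~ kemlegub — Zoreva k corresponds to Babelan g between vowels (before a back vowel).
vaso ~ vusu — Zoreva o corresponds to Babelan u word-finally.
Applying these to Zoreva 'rukuko':
  rukuko → ruguko   (k→g between vowels (before a back vowel))
  ruguko → rugugo   (k→g between vowels (before a back vowel))
  rugugo → rugugu   (o→u word-finally)
So the Babelan cognate is 'rugugu'.

rugugu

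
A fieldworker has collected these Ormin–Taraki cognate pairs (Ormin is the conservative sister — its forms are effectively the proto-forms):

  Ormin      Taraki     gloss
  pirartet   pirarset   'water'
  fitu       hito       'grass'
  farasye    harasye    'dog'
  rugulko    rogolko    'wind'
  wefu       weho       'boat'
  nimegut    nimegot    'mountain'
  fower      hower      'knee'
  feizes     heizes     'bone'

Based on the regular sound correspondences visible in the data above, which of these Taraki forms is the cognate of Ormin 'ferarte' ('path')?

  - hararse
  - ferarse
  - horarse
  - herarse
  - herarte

herarse

feizes ~ heizes — Ormin f corresponds to Taraki h word-initially before a front vowel.
pirartet ~ pirarset — Ormin t corresponds to Taraki s after a consonant, before a front vowel.
Applying these to Ormin 'ferarte':
  ferarte → herarte   (f→h word-initially before a front vowel)
  herarte → herarse   (t→s after a consonant, before a front vowel)
So the Taraki cognate is 'herarse'.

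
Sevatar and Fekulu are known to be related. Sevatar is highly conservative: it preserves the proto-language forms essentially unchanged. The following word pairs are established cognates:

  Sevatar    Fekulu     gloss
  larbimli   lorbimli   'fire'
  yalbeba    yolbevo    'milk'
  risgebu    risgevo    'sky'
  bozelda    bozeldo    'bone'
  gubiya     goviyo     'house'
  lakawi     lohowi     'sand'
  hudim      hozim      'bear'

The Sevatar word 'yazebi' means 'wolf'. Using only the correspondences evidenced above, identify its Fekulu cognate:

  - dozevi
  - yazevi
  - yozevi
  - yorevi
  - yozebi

yalbeba ~ yolbevo, lakawi ~ lohowi — Sevatar a corresponds to Fekulu o after a consonant, before a consonant other than r, m, n, p, b, f, v.
gubiya ~ goviyo — Sevatar b corresponds to Fekulu v between vowels (before a front vowel).
Applying these to Sevatar 'yazebi':
  yazebi → yozebi   (a→o after a consonant, before a consonant other than r, m, n, p, b, f, v)
  yozebi → yozevi   (b→v between vowels (before a front vowel))
So the Fekulu cognate is 'yozevi'.

yozevi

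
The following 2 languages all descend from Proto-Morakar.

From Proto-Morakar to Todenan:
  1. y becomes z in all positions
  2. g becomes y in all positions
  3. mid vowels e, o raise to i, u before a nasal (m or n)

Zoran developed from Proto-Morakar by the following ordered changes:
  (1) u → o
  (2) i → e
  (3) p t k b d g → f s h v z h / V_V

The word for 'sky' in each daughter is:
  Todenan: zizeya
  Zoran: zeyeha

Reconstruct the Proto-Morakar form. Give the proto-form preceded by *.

*ziyega

Position 3: Todenan has z, Zoran has y. Zoran preserves y here (none of its changes turn any other segment into y), so the proto-segment is *y.
Position 5: Todenan has y, Zoran has h. In Todenan, y can only continue *g, so the proto-segment is *g.
Position 2: Todenan has i, Zoran has e. Taking the neighbouring segments as reconstructed: Todenan i can only go back to *i; Zoran e could go back to *e or *i — the one source consistent with every daughter is *i.
Continuing position by position gives *ziyega; check it forward:
Todenan: *ziyega
  ziyega → zizega   [unconditioned shift]
  zizega → zizeya   [unconditioned shift]
  zizeya (rule 3 does not apply)
  giving Todenan zizeya.
Zoran: *ziyega
  ziyega (rule 1 does not apply)
  ziyega → zeyega   [vowel merger]
  zeyega → zeyeha   [intervocalic lenition]
  giving Zoran zeyeha.
*ziyega is the unique common source.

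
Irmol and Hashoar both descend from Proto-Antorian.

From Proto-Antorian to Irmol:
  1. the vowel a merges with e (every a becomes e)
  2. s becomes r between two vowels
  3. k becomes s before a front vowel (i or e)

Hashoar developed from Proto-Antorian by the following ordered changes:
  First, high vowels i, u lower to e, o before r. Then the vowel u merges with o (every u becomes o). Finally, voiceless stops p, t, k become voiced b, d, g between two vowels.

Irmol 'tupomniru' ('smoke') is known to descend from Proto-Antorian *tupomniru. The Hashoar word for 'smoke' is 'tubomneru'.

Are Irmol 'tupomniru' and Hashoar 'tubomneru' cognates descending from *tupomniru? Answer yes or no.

Derive the expected Hashoar reflex of *tupomniru:
Hashoar: *tupomniru > tupomneru > topomnero > tobomnero  (by pre-rhotic lowering, vowel merger, intervocalic voicing)
The regular Hashoar reflex would be 'tobomnero', but the attested form is 'tubomneru'. The correspondence is irregular, so they are not cognates (the Hashoar form has a different source).

no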